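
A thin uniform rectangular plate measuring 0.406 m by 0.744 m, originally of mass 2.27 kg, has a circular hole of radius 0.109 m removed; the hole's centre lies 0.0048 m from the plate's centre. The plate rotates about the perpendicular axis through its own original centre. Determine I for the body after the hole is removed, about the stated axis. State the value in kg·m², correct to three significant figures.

0.134

Unpierced body about its centre: I₀ = (1/12)M(a²+b²) = (1/12)(2.27)[(0.406)² + (0.744)²] = 0.13589 kg·m².
The removed disk has mass m = M·πr²/(ab) = (2.27)·π(0.109)²/(0.406·0.744) = 0.2805 kg (same uniform areal density).
Its moment of inertia about the rotation axis (parallel-axis theorem): I_hole = (1/2)mr² + md² = (1/2)(0.2805)(0.109)² + (0.2805)(0.0048)² = 0.0016728 kg·m².
Treating the hole as negative mass, I = I₀ − I_hole = 0.13589 − 0.0016728 = 0.13422 kg·m².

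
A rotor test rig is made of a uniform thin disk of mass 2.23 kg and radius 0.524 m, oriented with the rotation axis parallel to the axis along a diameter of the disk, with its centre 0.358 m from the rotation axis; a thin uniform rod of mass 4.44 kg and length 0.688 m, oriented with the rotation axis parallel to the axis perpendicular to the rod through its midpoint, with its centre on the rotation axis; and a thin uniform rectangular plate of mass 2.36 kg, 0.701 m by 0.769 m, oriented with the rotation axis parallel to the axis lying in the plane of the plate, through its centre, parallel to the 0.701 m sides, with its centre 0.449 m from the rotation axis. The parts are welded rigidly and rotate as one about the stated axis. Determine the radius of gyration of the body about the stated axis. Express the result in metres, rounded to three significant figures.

0.365

Thin disk: I_cm = (1/4)MR² = (1/4)(2.23)(0.524)² = 0.15308 kg m^2; centre at d = 0.358 m, so I = I_cm + Md² gives I = 0.15308 + (2.23)(0.358)² = 0.43888 kg m^2.
Thin rod: I_cm = (1/12)ML² = (1/12)(4.44)(0.688)² = 0.17514 kg m^2; axis through the centre, so I = 0.17514 kg m^2.
Rectangular plate: I_cm = (1/12)Mb² = (1/12)(2.36)(0.769)² = 0.1163 kg m^2; centre at d = 0.449 m, so I = I_cm + Md² gives I = 0.1163 + (2.36)(0.449)² = 0.59208 kg m^2.
Total I = 1.2061 kg m^2; total mass M = 9.03 kg.
k = √(I/M) = √(1.2061/9.03) = 0.36547 m.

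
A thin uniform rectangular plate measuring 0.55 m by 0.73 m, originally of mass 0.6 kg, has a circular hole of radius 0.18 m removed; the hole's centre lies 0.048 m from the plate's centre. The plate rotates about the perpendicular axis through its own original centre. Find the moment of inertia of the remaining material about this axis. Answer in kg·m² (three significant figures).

Unpierced body about its centre: I₀ = (1/12)M(a²+b²) = (1/12)(0.6)[(0.55)² + (0.73)²] = 0.04177 kg·m².
The removed disk has mass m = M·πr²/(ab) = (0.6)·π(0.18)²/(0.55·0.73) = 0.15211 kg (same uniform areal density).
Its moment of inertia about the rotation axis (parallel-axis theorem): I_hole = (1/2)mr² + md² = (1/2)(0.15211)(0.18)² + (0.15211)(0.048)² = 0.0028147 kg·m².
Treating the hole as negative mass, I = I₀ − I_hole = 0.04177 − 0.0028147 = 0.038955 kg·m².

0.0390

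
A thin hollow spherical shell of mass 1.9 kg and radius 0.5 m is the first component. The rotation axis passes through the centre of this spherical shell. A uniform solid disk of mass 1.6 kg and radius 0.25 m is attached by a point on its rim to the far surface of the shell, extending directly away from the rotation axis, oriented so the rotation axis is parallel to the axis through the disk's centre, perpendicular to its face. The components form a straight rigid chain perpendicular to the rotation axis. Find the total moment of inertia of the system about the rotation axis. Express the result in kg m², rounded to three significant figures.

1.27

Spherical shell: I_cm = (2/3)MR² = (2/3)(1.9)(0.5)² = 0.31667 kg m²; axis through the centre, so I = 0.31667 kg m².
Solid disk: I_cm = (1/2)MR² = (1/2)(1.6)(0.25)² = 0.05 kg m²; centre at d = 0.5 + 0.25 = 0.75 m, so the parallel axis theorem gives I = 0.05 + (1.6)(0.75)² = 0.95 kg m².
Total I = 0.31667 + 0.95 = 1.2667 kg m².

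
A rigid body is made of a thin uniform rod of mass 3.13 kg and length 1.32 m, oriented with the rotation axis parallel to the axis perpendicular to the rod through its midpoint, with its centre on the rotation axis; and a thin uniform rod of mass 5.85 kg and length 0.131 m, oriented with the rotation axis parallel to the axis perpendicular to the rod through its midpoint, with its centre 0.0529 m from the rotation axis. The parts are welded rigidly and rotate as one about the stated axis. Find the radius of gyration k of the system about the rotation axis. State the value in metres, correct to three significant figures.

0.231

Thin rod: I_cm = (1/12)ML² = (1/12)(3.13)(1.32)² = 0.45448 kg·m²; axis through the centre, so I = 0.45448 kg·m².
Thin rod: I_cm = (1/12)ML² = (1/12)(5.85)(0.131)² = 0.008366 kg·m²; centre at d = 0.0529 m, so I = I_cm + Md² gives I = 0.008366 + (5.85)(0.0529)² = 0.024737 kg·m².
Total I = 0.47921 kg·m²; total mass M = 8.98 kg.
k = √(I/M) = √(0.47921/8.98) = 0.23101 m.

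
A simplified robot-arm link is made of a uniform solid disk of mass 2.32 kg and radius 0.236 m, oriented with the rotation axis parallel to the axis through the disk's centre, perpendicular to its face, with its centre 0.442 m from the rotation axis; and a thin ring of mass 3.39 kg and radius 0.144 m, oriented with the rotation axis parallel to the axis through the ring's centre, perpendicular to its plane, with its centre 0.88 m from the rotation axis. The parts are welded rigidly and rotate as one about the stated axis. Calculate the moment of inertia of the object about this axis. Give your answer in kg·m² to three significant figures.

Solid disk: I_cm = (1/2)MR² = (1/2)(2.32)(0.236)² = 0.064607 kg·m²; centre at d = 0.442 m, so I = I_cm + Md² gives I = 0.064607 + (2.32)(0.442)² = 0.51785 kg·m².
Thin ring: I_cm = MR² = (3.39)(0.144)² = 0.070295 kg·m²; centre at d = 0.88 m, so I = I_cm + Md² gives I = 0.070295 + (3.39)(0.88)² = 2.6955 kg·m².
Total I = 0.51785 + 2.6955 = 3.2134 kg·m².

3.21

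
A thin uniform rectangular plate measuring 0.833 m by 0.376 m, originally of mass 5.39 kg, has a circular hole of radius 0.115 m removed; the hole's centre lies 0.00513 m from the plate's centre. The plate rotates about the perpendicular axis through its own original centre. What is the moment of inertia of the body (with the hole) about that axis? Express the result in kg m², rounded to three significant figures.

0.370

Unpierced body about its centre: I₀ = (1/12)M(a²+b²) = (1/12)(5.39)[(0.833)² + (0.376)²] = 0.37517 kg m².
The removed disk has mass m = M·πr²/(ab) = (5.39)·π(0.115)²/(0.833·0.376) = 0.71499 kg (same uniform areal density).
Its moment of inertia about the rotation axis (parallel-axis theorem): I_hole = (1/2)mr² + md² = (1/2)(0.71499)(0.115)² + (0.71499)(0.00513)² = 0.0047467 kg m².
Treating the hole as negative mass, I = I₀ − I_hole = 0.37517 − 0.0047467 = 0.37043 kg m².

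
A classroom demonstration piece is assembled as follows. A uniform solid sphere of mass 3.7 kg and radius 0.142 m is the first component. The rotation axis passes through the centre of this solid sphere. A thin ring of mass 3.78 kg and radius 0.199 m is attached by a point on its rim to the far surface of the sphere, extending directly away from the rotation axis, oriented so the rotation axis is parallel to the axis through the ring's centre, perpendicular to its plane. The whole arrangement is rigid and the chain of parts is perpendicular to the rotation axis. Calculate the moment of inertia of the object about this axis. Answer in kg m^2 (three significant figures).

Solid sphere: I_cm = (2/5)MR² = (2/5)(3.7)(0.142)² = 0.029843 kg m^2; axis through the centre, so I = 0.029843 kg m^2.
Thin ring: I_cm = MR² = (3.78)(0.199)² = 0.14969 kg m^2; centre at d = 0.142 + 0.199 = 0.341 m, so the parallel axis theorem gives I = 0.14969 + (3.78)(0.341)² = 0.58923 kg m^2.
Total I = 0.029843 + 0.58923 = 0.61908 kg m^2.

0.619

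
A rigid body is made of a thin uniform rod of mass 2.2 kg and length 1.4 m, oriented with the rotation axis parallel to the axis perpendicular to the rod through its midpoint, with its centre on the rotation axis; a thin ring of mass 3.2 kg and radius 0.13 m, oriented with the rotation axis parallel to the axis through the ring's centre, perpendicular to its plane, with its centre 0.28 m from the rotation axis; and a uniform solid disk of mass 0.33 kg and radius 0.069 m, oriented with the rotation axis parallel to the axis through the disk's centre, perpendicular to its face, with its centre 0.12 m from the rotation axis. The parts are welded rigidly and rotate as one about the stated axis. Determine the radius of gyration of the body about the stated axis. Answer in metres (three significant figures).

0.342

Thin rod: I_cm = (1/12)ML² = (1/12)(2.2)(1.4)² = 0.35933 kg m^2; axis through the centre, so I = 0.35933 kg m^2.
Thin ring: I_cm = MR² = (3.2)(0.13)² = 0.05408 kg m^2; centre at d = 0.28 m, so the parallel axis theorem gives I = 0.05408 + (3.2)(0.28)² = 0.30496 kg m^2.
Solid disk: I_cm = (1/2)MR² = (1/2)(0.33)(0.069)² = 0.00078557 kg m^2; centre at d = 0.12 m, so the parallel axis theorem gives I = 0.00078557 + (0.33)(0.12)² = 0.0055376 kg m^2.
Total I = 0.66983 kg m^2; total mass M = 5.73 kg.
k = √(I/M) = √(0.66983/5.73) = 0.3419 m.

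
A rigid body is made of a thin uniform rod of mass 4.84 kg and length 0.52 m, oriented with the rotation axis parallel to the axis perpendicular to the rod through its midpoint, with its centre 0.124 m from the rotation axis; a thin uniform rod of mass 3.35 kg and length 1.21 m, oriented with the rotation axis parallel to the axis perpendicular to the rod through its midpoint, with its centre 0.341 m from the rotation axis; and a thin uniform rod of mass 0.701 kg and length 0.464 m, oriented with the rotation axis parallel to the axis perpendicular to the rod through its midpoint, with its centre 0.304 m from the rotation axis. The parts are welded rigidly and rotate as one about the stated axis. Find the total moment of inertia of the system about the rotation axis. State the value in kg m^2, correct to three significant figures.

1.06

Thin rod: I_cm = (1/12)ML² = (1/12)(4.84)(0.52)² = 0.10906 kg m^2; centre at d = 0.124 m, so the parallel axis theorem gives I = 0.10906 + (4.84)(0.124)² = 0.18348 kg m^2.
Thin rod: I_cm = (1/12)ML² = (1/12)(3.35)(1.21)² = 0.40873 kg m^2; centre at d = 0.341 m, so the parallel axis theorem gives I = 0.40873 + (3.35)(0.341)² = 0.79827 kg m^2.
Thin rod: I_cm = (1/12)ML² = (1/12)(0.701)(0.464)² = 0.012577 kg m^2; centre at d = 0.304 m, so the parallel axis theorem gives I = 0.012577 + (0.701)(0.304)² = 0.07736 kg m^2.
Total I = 0.18348 + 0.79827 + 0.07736 = 1.0591 kg m^2.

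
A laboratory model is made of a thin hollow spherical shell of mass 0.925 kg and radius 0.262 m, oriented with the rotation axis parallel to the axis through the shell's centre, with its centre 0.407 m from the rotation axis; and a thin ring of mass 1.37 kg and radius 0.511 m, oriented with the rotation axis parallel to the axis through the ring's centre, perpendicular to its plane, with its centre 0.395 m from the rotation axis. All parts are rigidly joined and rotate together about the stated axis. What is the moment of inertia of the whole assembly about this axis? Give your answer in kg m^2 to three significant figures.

Spherical shell: I_cm = (2/3)MR² = (2/3)(0.925)(0.262)² = 0.04233 kg m^2; centre at d = 0.407 m, so I = I_cm + Md² gives I = 0.04233 + (0.925)(0.407)² = 0.19556 kg m^2.
Thin ring: I_cm = MR² = (1.37)(0.511)² = 0.35774 kg m^2; centre at d = 0.395 m, so I = I_cm + Md² gives I = 0.35774 + (1.37)(0.395)² = 0.57149 kg m^2.
Total I = 0.19556 + 0.57149 = 0.76705 kg m^2.

0.767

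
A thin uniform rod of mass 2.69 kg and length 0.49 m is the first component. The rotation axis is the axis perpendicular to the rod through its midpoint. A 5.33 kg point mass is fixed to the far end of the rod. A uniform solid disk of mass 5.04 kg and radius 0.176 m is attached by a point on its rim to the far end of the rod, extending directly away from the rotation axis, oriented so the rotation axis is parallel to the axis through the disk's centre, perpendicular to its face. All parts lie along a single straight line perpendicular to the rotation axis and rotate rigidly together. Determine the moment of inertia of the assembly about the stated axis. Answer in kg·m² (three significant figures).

Thin rod: I_cm = (1/12)ML² = (1/12)(2.69)(0.49)² = 0.053822 kg·m²; axis through the centre, so I = 0.053822 kg·m².
Point mass: I_cm = 0; centre at d = 0.245 m, so the parallel axis theorem gives I = 0 + (5.33)(0.245)² = 0.31993 kg·m².
Solid disk: I_cm = (1/2)MR² = (1/2)(5.04)(0.176)² = 0.07806 kg·m²; centre at d = 0.245 + 0.176 = 0.421 m, so the parallel axis theorem gives I = 0.07806 + (5.04)(0.421)² = 0.97135 kg·m².
Total I = 0.053822 + 0.31993 + 0.97135 = 1.3451 kg·m².

1.35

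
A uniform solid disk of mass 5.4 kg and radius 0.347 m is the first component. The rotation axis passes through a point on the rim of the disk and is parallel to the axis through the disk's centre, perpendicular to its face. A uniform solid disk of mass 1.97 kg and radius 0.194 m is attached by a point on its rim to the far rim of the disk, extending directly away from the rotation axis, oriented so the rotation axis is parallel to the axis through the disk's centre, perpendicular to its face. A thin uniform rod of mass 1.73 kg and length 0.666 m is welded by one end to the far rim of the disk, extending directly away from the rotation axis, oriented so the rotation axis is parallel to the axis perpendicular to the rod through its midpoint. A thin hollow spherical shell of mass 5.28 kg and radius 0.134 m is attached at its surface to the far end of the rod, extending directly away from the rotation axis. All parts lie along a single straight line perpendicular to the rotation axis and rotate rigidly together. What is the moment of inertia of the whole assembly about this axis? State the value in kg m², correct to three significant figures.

24.9

Solid disk: I_cm = (1/2)MR² = (1/2)(5.4)(0.347)² = 0.3251 kg m²; centre at d = 0.347 m, so the parallel axis theorem gives I = 0.3251 + (5.4)(0.347)² = 0.97531 kg m².
Solid disk: I_cm = (1/2)MR² = (1/2)(1.97)(0.194)² = 0.037071 kg m²; centre at d = 0.347 + 0.347 + 0.194 = 0.888 m, so the parallel axis theorem gives I = 0.037071 + (1.97)(0.888)² = 1.5905 kg m².
Thin rod: I_cm = (1/12)ML² = (1/12)(1.73)(0.666)² = 0.063946 kg m²; centre at d = 0.347 + 0.347 + 0.194 + 0.194 + 0.333 = 1.415 m, so the parallel axis theorem gives I = 0.063946 + (1.73)(1.415)² = 3.5278 kg m².
Spherical shell: I_cm = (2/3)MR² = (2/3)(5.28)(0.134)² = 0.063205 kg m²; centre at d = 0.347 + 0.347 + 0.194 + 0.194 + 0.333 + 0.333 + 0.134 = 1.882 m, so the parallel axis theorem gives I = 0.063205 + (5.28)(1.882)² = 18.765 kg m².
Total I = 0.97531 + 1.5905 + 3.5278 + 18.765 = 24.858 kg m².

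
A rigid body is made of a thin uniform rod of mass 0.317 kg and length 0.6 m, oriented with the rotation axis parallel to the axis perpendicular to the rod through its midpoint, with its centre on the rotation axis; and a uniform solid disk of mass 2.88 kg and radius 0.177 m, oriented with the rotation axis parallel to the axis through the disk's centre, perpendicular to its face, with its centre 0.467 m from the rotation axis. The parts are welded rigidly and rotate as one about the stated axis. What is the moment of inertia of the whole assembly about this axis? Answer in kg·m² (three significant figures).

Thin rod: I_cm = (1/12)ML² = (1/12)(0.317)(0.6)² = 0.00951 kg·m²; axis through the centre, so I = 0.00951 kg·m².
Solid disk: I_cm = (1/2)MR² = (1/2)(2.88)(0.177)² = 0.045114 kg·m²; centre at d = 0.467 m, so I = I_cm + Md² gives I = 0.045114 + (2.88)(0.467)² = 0.67321 kg·m².
Total I = 0.00951 + 0.67321 = 0.68272 kg·m².

0.683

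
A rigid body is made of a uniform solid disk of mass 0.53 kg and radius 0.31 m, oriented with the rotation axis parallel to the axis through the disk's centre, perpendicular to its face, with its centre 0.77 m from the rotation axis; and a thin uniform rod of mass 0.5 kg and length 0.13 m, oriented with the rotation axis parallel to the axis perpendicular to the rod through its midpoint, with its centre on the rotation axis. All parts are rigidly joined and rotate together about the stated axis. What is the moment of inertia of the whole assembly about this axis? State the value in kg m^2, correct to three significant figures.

0.340

Solid disk: I_cm = (1/2)MR² = (1/2)(0.53)(0.31)² = 0.025467 kg m^2; centre at d = 0.77 m, so I = I_cm + Md² gives I = 0.025467 + (0.53)(0.77)² = 0.3397 kg m^2.
Thin rod: I_cm = (1/12)ML² = (1/12)(0.5)(0.13)² = 0.00070417 kg m^2; axis through the centre, so I = 0.00070417 kg m^2.
Total I = 0.3397 + 0.00070417 = 0.34041 kg m^2.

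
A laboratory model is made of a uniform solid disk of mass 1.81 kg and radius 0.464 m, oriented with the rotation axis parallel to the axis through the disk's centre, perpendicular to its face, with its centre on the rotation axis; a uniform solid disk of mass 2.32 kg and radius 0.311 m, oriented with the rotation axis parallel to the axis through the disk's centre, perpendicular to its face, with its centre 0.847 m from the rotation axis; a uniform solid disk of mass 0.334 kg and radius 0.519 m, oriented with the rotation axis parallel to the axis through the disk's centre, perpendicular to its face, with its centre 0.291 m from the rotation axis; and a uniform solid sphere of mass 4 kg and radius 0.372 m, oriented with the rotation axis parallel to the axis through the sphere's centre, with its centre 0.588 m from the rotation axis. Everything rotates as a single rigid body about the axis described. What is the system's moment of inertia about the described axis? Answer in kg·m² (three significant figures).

Solid disk: I_cm = (1/2)MR² = (1/2)(1.81)(0.464)² = 0.19484 kg·m²; axis through the centre, so I = 0.19484 kg·m².
Solid disk: I_cm = (1/2)MR² = (1/2)(2.32)(0.311)² = 0.1122 kg·m²; centre at d = 0.847 m, so the parallel axis theorem gives I = 0.1122 + (2.32)(0.847)² = 1.7766 kg·m².
Solid disk: I_cm = (1/2)MR² = (1/2)(0.334)(0.519)² = 0.044983 kg·m²; centre at d = 0.291 m, so the parallel axis theorem gives I = 0.044983 + (0.334)(0.291)² = 0.073267 kg·m².
Solid sphere: I_cm = (2/5)MR² = (2/5)(4)(0.372)² = 0.22141 kg·m²; centre at d = 0.588 m, so the parallel axis theorem gives I = 0.22141 + (4)(0.588)² = 1.6044 kg·m².
Total I = 0.19484 + 1.7766 + 0.073267 + 1.6044 = 3.6491 kg·m².

3.65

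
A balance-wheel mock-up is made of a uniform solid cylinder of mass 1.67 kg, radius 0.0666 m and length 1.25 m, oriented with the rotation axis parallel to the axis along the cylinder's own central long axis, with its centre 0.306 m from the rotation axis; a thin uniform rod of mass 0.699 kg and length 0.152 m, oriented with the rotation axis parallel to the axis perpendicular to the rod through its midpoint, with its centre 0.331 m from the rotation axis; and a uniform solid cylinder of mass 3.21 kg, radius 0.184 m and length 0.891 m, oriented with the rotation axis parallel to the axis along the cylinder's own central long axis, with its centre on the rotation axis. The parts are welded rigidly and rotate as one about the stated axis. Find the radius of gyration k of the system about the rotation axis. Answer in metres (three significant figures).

0.229

Solid cylinder: I_cm = (1/2)MR² = (1/2)(1.67)(0.0666)² = 0.0037037 kg m²; centre at d = 0.306 m, so the parallel axis theorem gives I = 0.0037037 + (1.67)(0.306)² = 0.16008 kg m².
Thin rod: I_cm = (1/12)ML² = (1/12)(0.699)(0.152)² = 0.0013458 kg m²; centre at d = 0.331 m, so the parallel axis theorem gives I = 0.0013458 + (0.699)(0.331)² = 0.077929 kg m².
Solid cylinder: I_cm = (1/2)MR² = (1/2)(3.21)(0.184)² = 0.054339 kg m²; axis through the centre, so I = 0.054339 kg m².
Total I = 0.29234 kg m²; total mass M = 5.579 kg.
k = √(I/M) = √(0.29234/5.579) = 0.22891 m.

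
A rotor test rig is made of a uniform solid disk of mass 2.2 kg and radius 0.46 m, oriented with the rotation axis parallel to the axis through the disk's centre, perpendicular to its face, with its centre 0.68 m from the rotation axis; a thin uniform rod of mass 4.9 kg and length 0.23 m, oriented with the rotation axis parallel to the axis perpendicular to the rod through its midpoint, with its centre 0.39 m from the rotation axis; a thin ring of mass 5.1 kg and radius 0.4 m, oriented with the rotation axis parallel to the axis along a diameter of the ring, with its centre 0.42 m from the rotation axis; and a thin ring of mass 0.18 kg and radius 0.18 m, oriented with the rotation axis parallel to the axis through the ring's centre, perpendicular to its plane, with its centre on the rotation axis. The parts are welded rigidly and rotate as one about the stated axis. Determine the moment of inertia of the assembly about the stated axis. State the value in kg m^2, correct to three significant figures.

Solid disk: I_cm = (1/2)MR² = (1/2)(2.2)(0.46)² = 0.23276 kg m^2; centre at d = 0.68 m, so I = I_cm + Md² gives I = 0.23276 + (2.2)(0.68)² = 1.25 kg m^2.
Thin rod: I_cm = (1/12)ML² = (1/12)(4.9)(0.23)² = 0.021601 kg m^2; centre at d = 0.39 m, so I = I_cm + Md² gives I = 0.021601 + (4.9)(0.39)² = 0.76689 kg m^2.
Thin ring: I_cm = (1/2)MR² = (1/2)(5.1)(0.4)² = 0.408 kg m^2; centre at d = 0.42 m, so I = I_cm + Md² gives I = 0.408 + (5.1)(0.42)² = 1.3076 kg m^2.
Thin ring: I_cm = MR² = (0.18)(0.18)² = 0.005832 kg m^2; axis through the centre, so I = 0.005832 kg m^2.
Total I = 1.25 + 0.76689 + 1.3076 + 0.005832 = 3.3304 kg m^2.

3.33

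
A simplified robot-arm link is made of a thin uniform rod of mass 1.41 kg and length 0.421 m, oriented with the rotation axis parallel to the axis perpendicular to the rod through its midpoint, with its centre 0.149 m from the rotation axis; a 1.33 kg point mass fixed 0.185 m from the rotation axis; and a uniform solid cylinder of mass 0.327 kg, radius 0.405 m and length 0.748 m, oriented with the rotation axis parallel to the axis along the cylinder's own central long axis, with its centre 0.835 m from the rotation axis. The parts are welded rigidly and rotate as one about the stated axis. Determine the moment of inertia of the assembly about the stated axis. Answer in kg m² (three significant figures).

Thin rod: I_cm = (1/12)ML² = (1/12)(1.41)(0.421)² = 0.020826 kg m²; centre at d = 0.149 m, so I = I_cm + Md² gives I = 0.020826 + (1.41)(0.149)² = 0.052129 kg m².
Point mass: I_cm = 0; centre at d = 0.185 m, so I = I_cm + Md² gives I = 0 + (1.33)(0.185)² = 0.045519 kg m².
Solid cylinder: I_cm = (1/2)MR² = (1/2)(0.327)(0.405)² = 0.026818 kg m²; centre at d = 0.835 m, so I = I_cm + Md² gives I = 0.026818 + (0.327)(0.835)² = 0.25481 kg m².
Total I = 0.052129 + 0.045519 + 0.25481 = 0.35246 kg m².

0.352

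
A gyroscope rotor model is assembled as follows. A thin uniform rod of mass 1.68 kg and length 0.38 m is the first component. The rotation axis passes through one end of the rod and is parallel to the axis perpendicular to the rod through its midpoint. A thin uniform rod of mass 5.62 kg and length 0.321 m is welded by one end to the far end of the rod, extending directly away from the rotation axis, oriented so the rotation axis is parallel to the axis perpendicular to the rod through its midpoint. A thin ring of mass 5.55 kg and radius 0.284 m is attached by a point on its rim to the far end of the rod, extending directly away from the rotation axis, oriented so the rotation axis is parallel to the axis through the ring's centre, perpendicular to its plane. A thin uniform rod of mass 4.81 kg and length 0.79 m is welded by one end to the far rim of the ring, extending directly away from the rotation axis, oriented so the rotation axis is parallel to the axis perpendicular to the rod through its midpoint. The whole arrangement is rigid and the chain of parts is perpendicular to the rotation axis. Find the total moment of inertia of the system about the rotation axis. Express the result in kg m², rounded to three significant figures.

21.2

Thin rod: I_cm = (1/12)ML² = (1/12)(1.68)(0.38)² = 0.020216 kg m²; centre at d = 0.19 m, so the parallel axis theorem gives I = 0.020216 + (1.68)(0.19)² = 0.080864 kg m².
Thin rod: I_cm = (1/12)ML² = (1/12)(5.62)(0.321)² = 0.048258 kg m²; centre at d = 0.19 + 0.19 + 0.1605 = 0.5405 m, so the parallel axis theorem gives I = 0.048258 + (5.62)(0.5405)² = 1.6901 kg m².
Thin ring: I_cm = MR² = (5.55)(0.284)² = 0.44764 kg m²; centre at d = 0.19 + 0.19 + 0.1605 + 0.1605 + 0.284 = 0.985 m, so the parallel axis theorem gives I = 0.44764 + (5.55)(0.985)² = 5.8324 kg m².
Thin rod: I_cm = (1/12)ML² = (1/12)(4.81)(0.79)² = 0.25016 kg m²; centre at d = 0.19 + 0.19 + 0.1605 + 0.1605 + 0.284 + 0.284 + 0.395 = 1.664 m, so the parallel axis theorem gives I = 0.25016 + (4.81)(1.664)² = 13.569 kg m².
Total I = 0.080864 + 1.6901 + 5.8324 + 13.569 = 21.172 kg m².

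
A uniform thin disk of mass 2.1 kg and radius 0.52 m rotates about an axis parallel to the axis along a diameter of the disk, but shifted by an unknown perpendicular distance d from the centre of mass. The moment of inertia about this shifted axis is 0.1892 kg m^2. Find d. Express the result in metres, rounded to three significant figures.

About the centre-of-mass axis, I_cm = (1/4)MR² = (1/4)(2.1)(0.52)² = 0.14196 kg m^2.
Parallel axis theorem: I = I_cm + Md², so Md² = 0.1892 − 0.14196 = 0.04724 kg m^2.
d = √(0.04724 / 2.1) = 0.14998 m.

0.150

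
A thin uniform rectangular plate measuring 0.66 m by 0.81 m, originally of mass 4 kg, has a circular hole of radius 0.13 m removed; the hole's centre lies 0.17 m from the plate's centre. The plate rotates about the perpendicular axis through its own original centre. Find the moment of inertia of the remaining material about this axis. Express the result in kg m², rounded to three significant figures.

0.349

Unpierced body about its centre: I₀ = (1/12)M(a²+b²) = (1/12)(4)[(0.66)² + (0.81)²] = 0.3639 kg m².
The removed disk has mass m = M·πr²/(ab) = (4)·π(0.13)²/(0.66·0.81) = 0.39725 kg (same uniform areal density).
Its moment of inertia about the rotation axis (parallel-axis theorem): I_hole = (1/2)mr² + md² = (1/2)(0.39725)(0.13)² + (0.39725)(0.17)² = 0.014837 kg m².
Treating the hole as negative mass, I = I₀ − I_hole = 0.3639 − 0.014837 = 0.34906 kg m².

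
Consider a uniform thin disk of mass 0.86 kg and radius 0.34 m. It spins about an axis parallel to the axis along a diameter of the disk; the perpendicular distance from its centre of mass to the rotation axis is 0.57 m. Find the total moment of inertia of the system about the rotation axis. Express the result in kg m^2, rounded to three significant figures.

0.304

I_cm = (1/4)MR² = (1/4)(0.86)(0.34)² = 0.024854 kg m^2; centre at d = 0.57 m, so I = I_cm + Md² gives I = 0.024854 + (0.86)(0.57)² = 0.30427 kg m^2.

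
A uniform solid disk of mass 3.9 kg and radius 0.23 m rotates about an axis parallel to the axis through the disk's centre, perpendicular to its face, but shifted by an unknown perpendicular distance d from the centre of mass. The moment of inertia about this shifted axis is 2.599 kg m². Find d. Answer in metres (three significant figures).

About the centre-of-mass axis, I_cm = (1/2)MR² = (1/2)(3.9)(0.23)² = 0.10315 kg m².
Parallel axis theorem: I = I_cm + Md², so Md² = 2.599 − 0.10315 = 2.4958 kg m².
d = √(2.4958 / 3.9) = 0.79998 m.

0.800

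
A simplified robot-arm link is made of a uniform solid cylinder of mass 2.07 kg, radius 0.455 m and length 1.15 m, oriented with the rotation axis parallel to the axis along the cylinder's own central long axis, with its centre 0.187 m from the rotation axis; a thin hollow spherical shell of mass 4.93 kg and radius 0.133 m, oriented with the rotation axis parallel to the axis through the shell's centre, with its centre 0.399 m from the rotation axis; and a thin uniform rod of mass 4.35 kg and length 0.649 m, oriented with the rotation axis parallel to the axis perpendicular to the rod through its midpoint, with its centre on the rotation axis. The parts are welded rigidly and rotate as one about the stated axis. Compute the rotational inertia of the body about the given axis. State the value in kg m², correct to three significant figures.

Solid cylinder: I_cm = (1/2)MR² = (1/2)(2.07)(0.455)² = 0.21427 kg m²; centre at d = 0.187 m, so I = I_cm + Md² gives I = 0.21427 + (2.07)(0.187)² = 0.28666 kg m².
Spherical shell: I_cm = (2/3)MR² = (2/3)(4.93)(0.133)² = 0.058138 kg m²; centre at d = 0.399 m, so I = I_cm + Md² gives I = 0.058138 + (4.93)(0.399)² = 0.843 kg m².
Thin rod: I_cm = (1/12)ML² = (1/12)(4.35)(0.649)² = 0.15269 kg m²; axis through the centre, so I = 0.15269 kg m².
Total I = 0.28666 + 0.843 + 0.15269 = 1.2823 kg m².

1.28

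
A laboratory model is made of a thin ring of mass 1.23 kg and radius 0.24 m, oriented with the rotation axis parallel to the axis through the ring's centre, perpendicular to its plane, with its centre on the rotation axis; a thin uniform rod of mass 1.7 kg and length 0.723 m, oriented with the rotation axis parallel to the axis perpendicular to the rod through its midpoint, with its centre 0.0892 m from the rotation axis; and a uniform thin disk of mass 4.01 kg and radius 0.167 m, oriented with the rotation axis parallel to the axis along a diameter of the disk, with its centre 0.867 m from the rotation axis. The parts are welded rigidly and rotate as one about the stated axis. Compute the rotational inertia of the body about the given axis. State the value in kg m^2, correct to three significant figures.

Thin ring: I_cm = MR² = (1.23)(0.24)² = 0.070848 kg m^2; axis through the centre, so I = 0.070848 kg m^2.
Thin rod: I_cm = (1/12)ML² = (1/12)(1.7)(0.723)² = 0.074053 kg m^2; centre at d = 0.0892 m, so the parallel axis theorem gives I = 0.074053 + (1.7)(0.0892)² = 0.08758 kg m^2.
Thin disk: I_cm = (1/4)MR² = (1/4)(4.01)(0.167)² = 0.027959 kg m^2; centre at d = 0.867 m, so the parallel axis theorem gives I = 0.027959 + (4.01)(0.867)² = 3.0422 kg m^2.
Total I = 0.070848 + 0.08758 + 3.0422 = 3.2007 kg m^2.

3.20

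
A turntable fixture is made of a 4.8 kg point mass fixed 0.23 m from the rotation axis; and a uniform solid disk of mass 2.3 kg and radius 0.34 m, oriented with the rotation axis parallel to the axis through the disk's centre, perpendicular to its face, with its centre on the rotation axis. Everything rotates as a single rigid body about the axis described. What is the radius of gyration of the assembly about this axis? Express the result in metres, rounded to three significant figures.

Point mass: I_cm = 0; centre at d = 0.23 m, so the parallel axis theorem gives I = 0 + (4.8)(0.23)² = 0.25392 kg m².
Solid disk: I_cm = (1/2)MR² = (1/2)(2.3)(0.34)² = 0.13294 kg m²; axis through the centre, so I = 0.13294 kg m².
Total I = 0.38686 kg m²; total mass M = 7.1 kg.
k = √(I/M) = √(0.38686/7.1) = 0.23343 m.

0.233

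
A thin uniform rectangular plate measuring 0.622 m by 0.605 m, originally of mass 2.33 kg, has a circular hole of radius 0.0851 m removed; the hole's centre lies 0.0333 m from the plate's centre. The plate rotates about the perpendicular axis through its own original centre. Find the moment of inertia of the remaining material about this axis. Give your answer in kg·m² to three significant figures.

0.146

Unpierced body about its centre: I₀ = (1/12)M(a²+b²) = (1/12)(2.33)[(0.622)² + (0.605)²] = 0.14619 kg·m².
The removed disk has mass m = M·πr²/(ab) = (2.33)·π(0.0851)²/(0.622·0.605) = 0.14087 kg (same uniform areal density).
Its moment of inertia about the rotation axis (parallel-axis theorem): I_hole = (1/2)mr² + md² = (1/2)(0.14087)(0.0851)² + (0.14087)(0.0333)² = 0.0006663 kg·m².
Treating the hole as negative mass, I = I₀ − I_hole = 0.14619 − 0.0006663 = 0.14552 kg·m².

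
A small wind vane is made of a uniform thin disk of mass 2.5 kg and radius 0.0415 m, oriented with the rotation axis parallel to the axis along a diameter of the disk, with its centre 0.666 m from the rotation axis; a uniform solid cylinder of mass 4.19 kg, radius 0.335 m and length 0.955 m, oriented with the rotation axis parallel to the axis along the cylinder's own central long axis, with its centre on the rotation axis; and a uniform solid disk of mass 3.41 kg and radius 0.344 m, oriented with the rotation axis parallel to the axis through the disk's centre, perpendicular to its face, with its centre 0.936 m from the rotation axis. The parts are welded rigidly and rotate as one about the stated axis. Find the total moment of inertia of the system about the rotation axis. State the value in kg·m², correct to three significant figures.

4.53

Thin disk: I_cm = (1/4)MR² = (1/4)(2.5)(0.0415)² = 0.0010764 kg·m²; centre at d = 0.666 m, so I = I_cm + Md² gives I = 0.0010764 + (2.5)(0.666)² = 1.11 kg·m².
Solid cylinder: I_cm = (1/2)MR² = (1/2)(4.19)(0.335)² = 0.23511 kg·m²; axis through the centre, so I = 0.23511 kg·m².
Solid disk: I_cm = (1/2)MR² = (1/2)(3.41)(0.344)² = 0.20176 kg·m²; centre at d = 0.936 m, so I = I_cm + Md² gives I = 0.20176 + (3.41)(0.936)² = 3.1893 kg·m².
Total I = 1.11 + 0.23511 + 3.1893 = 4.5343 kg·m².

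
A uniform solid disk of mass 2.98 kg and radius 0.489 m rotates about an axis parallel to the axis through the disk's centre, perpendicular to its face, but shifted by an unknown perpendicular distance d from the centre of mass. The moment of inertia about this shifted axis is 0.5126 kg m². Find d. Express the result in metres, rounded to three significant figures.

0.229

About the centre-of-mass axis, I_cm = (1/2)MR² = (1/2)(2.98)(0.489)² = 0.35629 kg m².
Parallel axis theorem: I = I_cm + Md², so Md² = 0.5126 − 0.35629 = 0.15631 kg m².
d = √(0.15631 / 2.98) = 0.22903 m.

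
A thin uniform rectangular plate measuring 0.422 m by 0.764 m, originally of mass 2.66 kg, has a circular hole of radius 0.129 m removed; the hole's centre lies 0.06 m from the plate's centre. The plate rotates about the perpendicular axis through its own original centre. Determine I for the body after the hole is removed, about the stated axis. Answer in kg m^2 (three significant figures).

Unpierced body about its centre: I₀ = (1/12)M(a²+b²) = (1/12)(2.66)[(0.422)² + (0.764)²] = 0.16886 kg m^2.
The removed disk has mass m = M·πr²/(ab) = (2.66)·π(0.129)²/(0.422·0.764) = 0.43133 kg (same uniform areal density).
Its moment of inertia about the rotation axis (parallel-axis theorem): I_hole = (1/2)mr² + md² = (1/2)(0.43133)(0.129)² + (0.43133)(0.06)² = 0.0051416 kg m^2.
Treating the hole as negative mass, I = I₀ − I_hole = 0.16886 − 0.0051416 = 0.16372 kg m^2.

0.164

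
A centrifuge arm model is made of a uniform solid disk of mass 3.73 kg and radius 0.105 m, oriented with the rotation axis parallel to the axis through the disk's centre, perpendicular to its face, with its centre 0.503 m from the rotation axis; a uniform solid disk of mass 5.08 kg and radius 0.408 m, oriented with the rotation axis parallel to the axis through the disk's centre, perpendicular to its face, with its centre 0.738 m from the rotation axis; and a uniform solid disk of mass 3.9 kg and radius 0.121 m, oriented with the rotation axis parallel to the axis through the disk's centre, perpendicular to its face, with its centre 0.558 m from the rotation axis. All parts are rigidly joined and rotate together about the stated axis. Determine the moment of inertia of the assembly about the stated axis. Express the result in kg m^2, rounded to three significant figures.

Solid disk: I_cm = (1/2)MR² = (1/2)(3.73)(0.105)² = 0.020562 kg m^2; centre at d = 0.503 m, so I = I_cm + Md² gives I = 0.020562 + (3.73)(0.503)² = 0.96429 kg m^2.
Solid disk: I_cm = (1/2)MR² = (1/2)(5.08)(0.408)² = 0.42282 kg m^2; centre at d = 0.738 m, so I = I_cm + Md² gives I = 0.42282 + (5.08)(0.738)² = 3.1896 kg m^2.
Solid disk: I_cm = (1/2)MR² = (1/2)(3.9)(0.121)² = 0.02855 kg m^2; centre at d = 0.558 m, so I = I_cm + Md² gives I = 0.02855 + (3.9)(0.558)² = 1.2429 kg m^2.
Total I = 0.96429 + 3.1896 + 1.2429 = 5.3968 kg m^2.

5.40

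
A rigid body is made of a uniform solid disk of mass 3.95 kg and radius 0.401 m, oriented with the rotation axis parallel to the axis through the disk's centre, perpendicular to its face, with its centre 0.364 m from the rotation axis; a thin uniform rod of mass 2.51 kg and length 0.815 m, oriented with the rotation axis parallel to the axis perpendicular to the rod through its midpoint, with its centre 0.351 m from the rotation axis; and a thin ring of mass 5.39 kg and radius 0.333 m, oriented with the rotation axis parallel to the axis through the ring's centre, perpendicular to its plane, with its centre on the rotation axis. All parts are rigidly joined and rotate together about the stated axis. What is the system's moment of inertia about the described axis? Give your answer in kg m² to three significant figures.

1.89

Solid disk: I_cm = (1/2)MR² = (1/2)(3.95)(0.401)² = 0.31758 kg m²; centre at d = 0.364 m, so the parallel axis theorem gives I = 0.31758 + (3.95)(0.364)² = 0.84094 kg m².
Thin rod: I_cm = (1/12)ML² = (1/12)(2.51)(0.815)² = 0.13893 kg m²; centre at d = 0.351 m, so the parallel axis theorem gives I = 0.13893 + (2.51)(0.351)² = 0.44817 kg m².
Thin ring: I_cm = MR² = (5.39)(0.333)² = 0.59769 kg m²; axis through the centre, so I = 0.59769 kg m².
Total I = 0.84094 + 0.44817 + 0.59769 = 1.8868 kg m².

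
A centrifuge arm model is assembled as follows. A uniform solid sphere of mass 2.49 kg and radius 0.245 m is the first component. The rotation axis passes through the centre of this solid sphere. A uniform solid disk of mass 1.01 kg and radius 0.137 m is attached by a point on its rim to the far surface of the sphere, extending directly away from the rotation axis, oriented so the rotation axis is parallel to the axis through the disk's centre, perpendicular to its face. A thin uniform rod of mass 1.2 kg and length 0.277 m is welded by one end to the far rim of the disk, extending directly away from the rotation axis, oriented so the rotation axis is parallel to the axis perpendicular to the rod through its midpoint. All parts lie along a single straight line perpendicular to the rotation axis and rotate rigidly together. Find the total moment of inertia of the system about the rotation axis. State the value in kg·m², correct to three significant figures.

Solid sphere: I_cm = (2/5)MR² = (2/5)(2.49)(0.245)² = 0.059785 kg·m²; axis through the centre, so I = 0.059785 kg·m².
Solid disk: I_cm = (1/2)MR² = (1/2)(1.01)(0.137)² = 0.0094783 kg·m²; centre at d = 0.245 + 0.137 = 0.382 m, so the parallel axis theorem gives I = 0.0094783 + (1.01)(0.382)² = 0.15686 kg·m².
Thin rod: I_cm = (1/12)ML² = (1/12)(1.2)(0.277)² = 0.0076729 kg·m²; centre at d = 0.245 + 0.137 + 0.137 + 0.1385 = 0.6575 m, so the parallel axis theorem gives I = 0.0076729 + (1.2)(0.6575)² = 0.52644 kg·m².
Total I = 0.059785 + 0.15686 + 0.52644 = 0.74309 kg·m².

0.743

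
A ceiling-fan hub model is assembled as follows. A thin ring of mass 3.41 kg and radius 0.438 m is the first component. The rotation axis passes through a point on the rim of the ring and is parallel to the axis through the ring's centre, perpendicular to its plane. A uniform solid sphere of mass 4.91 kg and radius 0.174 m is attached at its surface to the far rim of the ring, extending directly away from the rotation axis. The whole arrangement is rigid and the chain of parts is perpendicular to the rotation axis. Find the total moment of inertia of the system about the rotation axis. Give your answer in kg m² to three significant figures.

6.78

Thin ring: I_cm = MR² = (3.41)(0.438)² = 0.65419 kg m²; centre at d = 0.438 m, so I = I_cm + Md² gives I = 0.65419 + (3.41)(0.438)² = 1.3084 kg m².
Solid sphere: I_cm = (2/5)MR² = (2/5)(4.91)(0.174)² = 0.059462 kg m²; centre at d = 0.438 + 0.438 + 0.174 = 1.05 m, so I = I_cm + Md² gives I = 0.059462 + (4.91)(1.05)² = 5.4727 kg m².
Total I = 1.3084 + 5.4727 = 6.7811 kg m².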